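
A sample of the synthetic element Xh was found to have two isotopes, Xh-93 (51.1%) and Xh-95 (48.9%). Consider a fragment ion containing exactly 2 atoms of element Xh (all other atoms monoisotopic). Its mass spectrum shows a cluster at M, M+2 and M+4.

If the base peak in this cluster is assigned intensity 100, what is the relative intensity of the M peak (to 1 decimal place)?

Term probabilities: M 0.2611, M+2 0.4998, M+4 0.2391. Base peak = M+2.
P(M+2) = C(2,1) × 0.511^1 × 0.489^1 = 2 × 0.5110 × 0.4890 = 0.499758 (base)
P(M) = C(2,0) × 0.511^2 × 0.489^0 = 1 × 0.261121 × 1.0000 = 0.261121
Relative intensity = 0.261121 / 0.499758 × 100 = 52.2

52.2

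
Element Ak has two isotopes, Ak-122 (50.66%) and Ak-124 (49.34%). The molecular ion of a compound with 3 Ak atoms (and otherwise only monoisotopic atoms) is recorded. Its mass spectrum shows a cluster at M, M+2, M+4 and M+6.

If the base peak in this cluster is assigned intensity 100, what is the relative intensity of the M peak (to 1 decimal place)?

34.2

(0.5066 + 0.4934)^3 gives M 0.1300, M+2 0.3799, M+4 0.3700, M+6 0.1201; the largest is M+2.
P(M+2) = C(3,1) × 0.5066^2 × 0.4934^1 = 3 × 0.25664356 × 0.4934 = 0.379884 (base)
P(M) = C(3,0) × 0.5066^3 × 0.4934^0 = 1 × 0.13001563 × 1.0000 = 0.130016
Relative intensity = 0.130016 / 0.379884 × 100 = 34.2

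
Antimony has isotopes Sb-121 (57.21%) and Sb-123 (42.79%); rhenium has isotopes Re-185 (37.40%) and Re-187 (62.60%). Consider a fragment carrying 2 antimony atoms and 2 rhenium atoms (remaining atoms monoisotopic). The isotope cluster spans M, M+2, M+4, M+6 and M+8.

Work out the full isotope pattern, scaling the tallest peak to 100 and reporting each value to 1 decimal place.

Antimony pattern (n=2): 0.32729841 : 0.48960318 : 0.18309841
Rhenium pattern (n=2): 0.139876 : 0.468248 : 0.391876
Convolve the two distributions (both contribute in 2-u steps):
  M: 0.32729841×0.139876 = 0.045781
  M+2: 0.32729841×0.468248 + 0.48960318×0.139876 = 0.221741
  M+4: 0.32729841×0.391876 + 0.48960318×0.468248 + 0.18309841×0.139876 = 0.383127
  M+6: 0.48960318×0.391876 + 0.18309841×0.468248 = 0.277599
  M+8: 0.18309841×0.391876 = 0.071752
Scale to base peak (0.383127) = 100: 11.9 : 57.9 : 100.0 : 72.5 : 18.7

11.9 : 57.9 : 100.0 : 72.5 : 18.7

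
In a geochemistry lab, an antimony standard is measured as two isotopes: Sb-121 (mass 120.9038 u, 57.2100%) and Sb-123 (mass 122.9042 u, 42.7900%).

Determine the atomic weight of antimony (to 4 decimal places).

Average mass = Σ (abundance × isotope mass) = 0.572100 × 120.9038 + 0.427900 × 122.9042
= 69.16906 + 52.59071 = 121.75977 u

121.7598 u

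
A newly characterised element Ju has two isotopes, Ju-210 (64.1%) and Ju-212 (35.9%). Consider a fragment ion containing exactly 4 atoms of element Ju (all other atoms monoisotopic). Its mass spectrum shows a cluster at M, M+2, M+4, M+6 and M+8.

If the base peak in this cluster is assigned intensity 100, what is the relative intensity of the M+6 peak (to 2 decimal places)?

Term probabilities: M 0.1688, M+2 0.3782, M+4 0.3177, M+6 0.1186, M+8 0.0166. Base peak = M+2.
P(M+2) = C(4,1) × 0.641^3 × 0.359^1 = 4 × 0.26337472 × 0.3590 = 0.378206 (base)
P(M+6) = C(4,3) × 0.641^1 × 0.359^3 = 4 × 0.6410 × 0.04626828 = 0.118632
Relative intensity = 0.118632 / 0.378206 × 100 = 31.37

31.37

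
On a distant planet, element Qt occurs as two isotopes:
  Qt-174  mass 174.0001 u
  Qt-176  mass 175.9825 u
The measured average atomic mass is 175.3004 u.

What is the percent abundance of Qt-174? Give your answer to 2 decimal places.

Writing the weighted mean with unknown fraction x of Qt-174:
174.0001·x + 175.9825·(1 − x) = 175.3004
(174.0001 − 175.9825)·x = 175.3004 − 175.9825
x = -0.6821 / -1.9824 = 0.34408 → 34.41% Qt-174, 65.59% Qt-176.

34.41%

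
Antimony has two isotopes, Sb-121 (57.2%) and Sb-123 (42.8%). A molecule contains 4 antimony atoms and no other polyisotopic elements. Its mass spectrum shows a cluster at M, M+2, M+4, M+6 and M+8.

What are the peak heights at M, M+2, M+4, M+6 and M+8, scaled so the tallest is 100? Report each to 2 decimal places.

Each Sb atom is independently Sb-121 (p = 0.572) or Sb-123 (q = 0.428); the cluster is the binomial expansion (p + q)^4.
P(M) = 0.572^4 = 0.107049
P(M+2) = 4 × 0.572^3 × 0.428^1 = 0.320400
P(M+4) = 6 × 0.572^2 × 0.428^2 = 0.359609
P(M+6) = 4 × 0.572^1 × 0.428^3 = 0.179385
P(M+8) = 0.428^4 = 0.033556
The M+4 peak is largest (0.359609); scaling to 100 gives 29.77 : 89.10 : 100.00 : 49.88 : 9.33.

29.77 : 89.10 : 100.00 : 49.88 : 9.33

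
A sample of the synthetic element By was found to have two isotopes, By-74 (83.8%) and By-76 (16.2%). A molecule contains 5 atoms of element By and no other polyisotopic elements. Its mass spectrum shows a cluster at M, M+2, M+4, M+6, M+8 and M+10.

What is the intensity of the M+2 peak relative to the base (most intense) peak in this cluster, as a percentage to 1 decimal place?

96.7%

Term probabilities: M 0.4133, M+2 0.3994, M+4 0.1544, M+6 0.0299, M+8 0.0029, M+10 0.0001. Base peak = M.
P(M) = C(5,0) × 0.838^5 × 0.162^0 = 1 × 0.41325688 × 1.0000 = 0.413257 (base)
P(M+2) = C(5,1) × 0.838^4 × 0.162^1 = 5 × 0.49314664 × 0.1620 = 0.399449
Relative intensity = 0.399449 / 0.413257 × 100 = 96.7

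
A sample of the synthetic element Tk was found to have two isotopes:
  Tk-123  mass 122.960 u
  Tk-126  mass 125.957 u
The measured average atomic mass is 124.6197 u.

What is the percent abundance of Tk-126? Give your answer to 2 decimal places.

Writing the weighted mean with unknown fraction x of Tk-123:
122.960·x + 125.957·(1 − x) = 124.6197
(122.960 − 125.957)·x = 124.6197 − 125.957
x = -1.3373 / -2.997 = 0.44621 → 44.62% Tk-123, 55.38% Tk-126.

55.38%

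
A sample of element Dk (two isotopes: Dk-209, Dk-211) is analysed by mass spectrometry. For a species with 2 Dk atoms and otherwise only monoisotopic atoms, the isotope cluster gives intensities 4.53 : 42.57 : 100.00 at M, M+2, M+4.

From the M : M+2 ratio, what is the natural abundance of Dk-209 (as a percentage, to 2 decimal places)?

17.55%

Let p = fractional abundance of Dk-209. I(M+2)/I(M) = [C(2,1)·p^1·(1−p)] / p^2 = 2·(1−p)/p = 42.57/4.53 = 9.3974
(1−p)/p = 9.3974/2 = 4.6987  ⇒  p = 1/(1 + 4.6987) = 0.1755
Dk-209: 17.55%, Dk-211: 82.45%.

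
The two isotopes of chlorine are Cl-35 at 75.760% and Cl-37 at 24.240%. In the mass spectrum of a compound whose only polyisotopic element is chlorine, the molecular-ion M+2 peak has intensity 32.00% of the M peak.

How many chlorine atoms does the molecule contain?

With n Cl atoms, P(M+2)/P(M) = C(n,1)·p^(n−1)q / p^n = n·q/p = n · 0.24240/0.75760.
n = 0.3200 × 0.75760/0.24240 = 1.00 ≈ 1

1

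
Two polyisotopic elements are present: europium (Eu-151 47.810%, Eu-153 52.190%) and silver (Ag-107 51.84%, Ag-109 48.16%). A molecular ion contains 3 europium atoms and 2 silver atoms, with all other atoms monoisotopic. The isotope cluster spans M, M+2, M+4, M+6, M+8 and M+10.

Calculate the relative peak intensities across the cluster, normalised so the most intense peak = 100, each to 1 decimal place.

Europium pattern (n=3): 0.10928391 : 0.3578871 : 0.39067407 : 0.14215492
Silver pattern (n=2): 0.26873856 : 0.49932288 : 0.23193856
Convolve the two distributions (both contribute in 2-u steps):
  M: 0.10928391×0.26873856 = 0.029369
  M+2: 0.10928391×0.49932288 + 0.3578871×0.26873856 = 0.150746
  M+4: 0.10928391×0.23193856 + 0.3578871×0.49932288 + 0.39067407×0.26873856 = 0.309038
  M+6: 0.3578871×0.23193856 + 0.39067407×0.49932288 + 0.14215492×0.26873856 = 0.316283
  M+8: 0.39067407×0.23193856 + 0.14215492×0.49932288 = 0.161594
  M+10: 0.14215492×0.23193856 = 0.032971
Scale to base peak (0.316283) = 100: 9.3 : 47.7 : 97.7 : 100.0 : 51.1 : 10.4

9.3 : 47.7 : 97.7 : 100.0 : 51.1 : 10.4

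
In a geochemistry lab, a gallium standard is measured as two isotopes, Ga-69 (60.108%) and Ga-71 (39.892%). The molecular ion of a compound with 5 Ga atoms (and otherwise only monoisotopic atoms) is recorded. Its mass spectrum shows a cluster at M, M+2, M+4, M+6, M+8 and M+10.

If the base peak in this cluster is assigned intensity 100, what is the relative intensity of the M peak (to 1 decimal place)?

Term probabilities: M 0.0785, M+2 0.2604, M+4 0.3456, M+6 0.2294, M+8 0.0761, M+10 0.0101. Base peak = M+4.
P(M+4) = C(5,2) × 0.60108^3 × 0.39892^2 = 10 × 0.2171685 × 0.15913717 = 0.345596 (base)
P(M) = C(5,0) × 0.60108^5 × 0.39892^0 = 1 × 0.07846236 × 1.0000 = 0.078462
Relative intensity = 0.078462 / 0.345596 × 100 = 22.7

22.7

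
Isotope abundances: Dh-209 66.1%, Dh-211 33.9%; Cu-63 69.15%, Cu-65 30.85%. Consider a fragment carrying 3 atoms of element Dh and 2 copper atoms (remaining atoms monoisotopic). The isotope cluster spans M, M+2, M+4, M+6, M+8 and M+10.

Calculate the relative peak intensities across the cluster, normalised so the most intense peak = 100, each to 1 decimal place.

Element Dh pattern (n=3): 0.28880478 : 0.44434866 : 0.22788834 : 0.03895822
Copper pattern (n=2): 0.47817225 : 0.4266555 : 0.09517225
Convolve the two distributions (both contribute in 2-u steps):
  M: 0.28880478×0.47817225 = 0.138098
  M+2: 0.28880478×0.4266555 + 0.44434866×0.47817225 = 0.335695
  M+4: 0.28880478×0.09517225 + 0.44434866×0.4266555 + 0.22788834×0.47817225 = 0.326040
  M+6: 0.44434866×0.09517225 + 0.22788834×0.4266555 + 0.03895822×0.47817225 = 0.158148
  M+8: 0.22788834×0.09517225 + 0.03895822×0.4266555 = 0.038310
  M+10: 0.03895822×0.09517225 = 0.003708
Scale to base peak (0.335695) = 100: 41.1 : 100.0 : 97.1 : 47.1 : 11.4 : 1.1

41.1 : 100.0 : 97.1 : 47.1 : 11.4 : 1.1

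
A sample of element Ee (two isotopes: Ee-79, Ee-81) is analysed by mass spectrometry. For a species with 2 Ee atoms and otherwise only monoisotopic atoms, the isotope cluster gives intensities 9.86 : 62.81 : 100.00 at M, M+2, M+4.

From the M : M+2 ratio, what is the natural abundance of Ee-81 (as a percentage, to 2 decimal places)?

76.11%

Let p = fractional abundance of Ee-79. I(M+2)/I(M) = [C(2,1)·p^1·(1−p)] / p^2 = 2·(1−p)/p = 62.81/9.86 = 6.3702
(1−p)/p = 6.3702/2 = 3.1851  ⇒  p = 1/(1 + 3.1851) = 0.2389
Ee-79: 23.89%, Ee-81: 76.11%.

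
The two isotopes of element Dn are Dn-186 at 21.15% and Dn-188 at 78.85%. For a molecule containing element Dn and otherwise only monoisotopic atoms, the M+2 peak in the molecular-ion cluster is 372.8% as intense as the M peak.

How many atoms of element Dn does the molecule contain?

1

With n Dn atoms, P(M+2)/P(M) = C(n,1)·p^(n−1)q / p^n = n·q/p = n · 0.7885/0.2115.
n = 3.728 × 0.2115/0.7885 = 1.00 ≈ 1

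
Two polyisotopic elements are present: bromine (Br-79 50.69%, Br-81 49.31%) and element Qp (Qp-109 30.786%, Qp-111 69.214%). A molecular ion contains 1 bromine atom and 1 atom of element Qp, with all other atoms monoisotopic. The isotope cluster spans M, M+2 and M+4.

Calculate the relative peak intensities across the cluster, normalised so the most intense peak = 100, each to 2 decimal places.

31.05 : 100.00 : 67.90

Bromine pattern (n=1): 0.5069 : 0.4931
Element Qp pattern (n=1): 0.30786 : 0.69214
Convolve the two distributions (both contribute in 2-u steps):
  M: 0.5069×0.30786 = 0.156054
  M+2: 0.5069×0.69214 + 0.4931×0.30786 = 0.502652
  M+4: 0.4931×0.69214 = 0.341294
Scale to base peak (0.502652) = 100: 31.05 : 100.00 : 67.90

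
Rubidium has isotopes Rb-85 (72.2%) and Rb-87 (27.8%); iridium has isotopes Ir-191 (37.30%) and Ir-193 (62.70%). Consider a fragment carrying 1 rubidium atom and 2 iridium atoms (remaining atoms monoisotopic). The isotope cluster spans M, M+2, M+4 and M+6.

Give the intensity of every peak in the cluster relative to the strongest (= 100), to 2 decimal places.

24.27 : 90.94 : 100.00 : 26.41

Rubidium pattern (n=1): 0.7220 : 0.2780
Iridium pattern (n=2): 0.139129 : 0.467742 : 0.393129
Convolve the two distributions (both contribute in 2-u steps):
  M: 0.7220×0.139129 = 0.100451
  M+2: 0.7220×0.467742 + 0.2780×0.139129 = 0.376388
  M+4: 0.7220×0.393129 + 0.2780×0.467742 = 0.413871
  M+6: 0.2780×0.393129 = 0.109290
Scale to base peak (0.413871) = 100: 24.27 : 90.94 : 100.00 : 26.41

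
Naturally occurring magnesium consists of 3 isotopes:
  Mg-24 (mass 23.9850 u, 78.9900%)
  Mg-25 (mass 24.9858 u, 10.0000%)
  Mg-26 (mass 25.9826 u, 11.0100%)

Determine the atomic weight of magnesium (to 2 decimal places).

Average mass = Σ (abundance × isotope mass) = 0.789900 × 23.9850 + 0.100000 × 24.9858 + 0.110100 × 25.9826
= 18.94575 + 2.49858 + 2.86068 = 24.30501 u

24.31 u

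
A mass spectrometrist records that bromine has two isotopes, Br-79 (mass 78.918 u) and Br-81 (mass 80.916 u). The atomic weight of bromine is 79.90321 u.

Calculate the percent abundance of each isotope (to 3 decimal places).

Let x be the fractional abundance of Br-79; then Br-81 has abundance 1 − x.
78.918·x + 80.916·(1 − x) = 79.90321
(78.918 − 80.916)·x = 79.90321 − 80.916
x = -1.01279 / -1.998 = 0.50690 → 50.690% Br-79, 49.310% Br-81.

Br-79: 50.690%, Br-81: 49.310%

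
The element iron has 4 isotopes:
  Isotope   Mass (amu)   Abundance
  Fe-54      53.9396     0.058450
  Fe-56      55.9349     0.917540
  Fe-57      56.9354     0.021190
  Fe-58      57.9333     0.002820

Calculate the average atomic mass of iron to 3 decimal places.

Weight each isotope mass by its fractional abundance: 0.058450 × 53.9396 + 0.917540 × 55.9349 + 0.021190 × 56.9354 + 0.002820 × 57.9333
= 3.15277 + 51.32251 + 1.20646 + 0.16337 = 55.84511 amu

55.845 amu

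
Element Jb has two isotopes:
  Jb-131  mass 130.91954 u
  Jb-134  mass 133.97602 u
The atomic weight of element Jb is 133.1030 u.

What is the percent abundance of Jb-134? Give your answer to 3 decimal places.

71.437%

With x = fraction of Jb-131 (so Jb-134 is 1 − x):
130.91954·x + 133.97602·(1 − x) = 133.1030
(130.91954 − 133.97602)·x = 133.1030 − 133.97602
x = -0.87302 / -3.05648 = 0.28563 → 28.563% Jb-131, 71.437% Jb-134.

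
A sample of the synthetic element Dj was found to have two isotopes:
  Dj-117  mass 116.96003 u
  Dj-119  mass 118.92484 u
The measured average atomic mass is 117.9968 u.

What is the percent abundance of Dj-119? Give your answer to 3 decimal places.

Writing the weighted mean with unknown fraction x of Dj-117:
116.96003·x + 118.92484·(1 − x) = 117.9968
(116.96003 − 118.92484)·x = 117.9968 − 118.92484
x = -0.92804 / -1.96481 = 0.47233 → 47.233% Dj-117, 52.767% Dj-119.

52.767%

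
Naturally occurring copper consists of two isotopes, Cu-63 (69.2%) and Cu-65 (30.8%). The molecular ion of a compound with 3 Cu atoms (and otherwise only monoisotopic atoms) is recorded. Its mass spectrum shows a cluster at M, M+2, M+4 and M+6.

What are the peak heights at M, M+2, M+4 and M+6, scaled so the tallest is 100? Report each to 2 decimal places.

Each Cu atom is independently Cu-63 (p = 0.692) or Cu-65 (q = 0.308); the cluster is the binomial expansion (p + q)^3.
P(M) = 0.692^3 = 0.331374
P(M+2) = 3 × 0.692^2 × 0.308^1 = 0.442470
P(M+4) = 3 × 0.692^1 × 0.308^2 = 0.196938
P(M+6) = 0.308^3 = 0.029218
The M+2 peak is largest (0.442470); scaling to 100 gives 74.89 : 100.00 : 44.51 : 6.60.

74.89 : 100.00 : 44.51 : 6.60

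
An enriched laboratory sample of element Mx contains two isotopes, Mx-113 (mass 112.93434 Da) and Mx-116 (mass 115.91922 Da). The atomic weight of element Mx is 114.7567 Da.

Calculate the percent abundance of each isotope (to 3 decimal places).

Mx-113: 38.947%, Mx-116: 61.053%

Writing the weighted mean with unknown fraction x of Mx-113:
112.93434·x + 115.91922·(1 − x) = 114.7567
(112.93434 − 115.91922)·x = 114.7567 − 115.91922
x = -1.16252 / -2.98488 = 0.38947 → 38.947% Mx-113, 61.053% Mx-116.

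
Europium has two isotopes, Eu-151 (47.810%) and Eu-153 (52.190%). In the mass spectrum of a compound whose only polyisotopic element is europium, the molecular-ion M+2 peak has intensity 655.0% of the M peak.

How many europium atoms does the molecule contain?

For n independent Eu atoms, I(M+2)/I(M) = n · (abundance Eu-153) / (abundance Eu-151) = n · 0.52190/0.47810.
n = 6.550 × 0.47810/0.52190 = 6.00 ≈ 6

6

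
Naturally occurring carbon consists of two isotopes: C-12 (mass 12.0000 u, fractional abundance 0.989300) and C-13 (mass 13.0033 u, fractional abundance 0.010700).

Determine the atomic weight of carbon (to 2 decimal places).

12.01 u

Ar = Σ fᵢ·mᵢ = 0.989300 × 12.0000 + 0.010700 × 13.0033
= 11.87160 + 0.13914 = 12.01074 u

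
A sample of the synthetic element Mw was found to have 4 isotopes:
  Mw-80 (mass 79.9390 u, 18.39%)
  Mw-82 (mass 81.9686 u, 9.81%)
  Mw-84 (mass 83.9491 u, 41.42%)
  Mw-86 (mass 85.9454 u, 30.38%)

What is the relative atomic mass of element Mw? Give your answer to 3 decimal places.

Ar = Σ fᵢ·mᵢ = 0.1839 × 79.9390 + 0.0981 × 81.9686 + 0.4142 × 83.9491 + 0.3038 × 85.9454
= 14.70078 + 8.04112 + 34.77172 + 26.11021 = 83.62383 u

83.624 u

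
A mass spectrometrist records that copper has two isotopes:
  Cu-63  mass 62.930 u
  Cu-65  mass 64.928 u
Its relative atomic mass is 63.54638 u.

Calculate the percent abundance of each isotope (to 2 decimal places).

With x = fraction of Cu-63 (so Cu-65 is 1 − x):
62.930·x + 64.928·(1 − x) = 63.54638
(62.930 − 64.928)·x = 63.54638 − 64.928
x = -1.38162 / -1.998 = 0.69150 → 69.15% Cu-63, 30.85% Cu-65.

Cu-63: 69.15%, Cu-65: 30.85%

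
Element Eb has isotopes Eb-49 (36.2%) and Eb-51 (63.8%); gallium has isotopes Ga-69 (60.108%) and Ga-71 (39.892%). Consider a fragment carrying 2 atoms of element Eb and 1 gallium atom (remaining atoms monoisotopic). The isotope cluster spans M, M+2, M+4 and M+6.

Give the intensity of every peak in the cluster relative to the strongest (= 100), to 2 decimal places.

Element Eb pattern (n=2): 0.131044 : 0.461912 : 0.407044
Gallium pattern (n=1): 0.60108 : 0.39892
Convolve the two distributions (both contribute in 2-u steps):
  M: 0.131044×0.60108 = 0.078768
  M+2: 0.131044×0.39892 + 0.461912×0.60108 = 0.329922
  M+4: 0.461912×0.39892 + 0.407044×0.60108 = 0.428932
  M+6: 0.407044×0.39892 = 0.162378
Scale to base peak (0.428932) = 100: 18.36 : 76.92 : 100.00 : 37.86

18.36 : 76.92 : 100.00 : 37.86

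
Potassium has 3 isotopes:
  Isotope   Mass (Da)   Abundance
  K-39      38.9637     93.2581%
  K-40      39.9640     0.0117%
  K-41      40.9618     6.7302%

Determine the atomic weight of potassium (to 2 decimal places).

Average mass = Σ (abundance × isotope mass) = 0.932581 × 38.9637 + 0.000117 × 39.9640 + 0.067302 × 40.9618
= 36.33681 + 0.00468 + 2.75681 = 39.09830 Da

39.10 Da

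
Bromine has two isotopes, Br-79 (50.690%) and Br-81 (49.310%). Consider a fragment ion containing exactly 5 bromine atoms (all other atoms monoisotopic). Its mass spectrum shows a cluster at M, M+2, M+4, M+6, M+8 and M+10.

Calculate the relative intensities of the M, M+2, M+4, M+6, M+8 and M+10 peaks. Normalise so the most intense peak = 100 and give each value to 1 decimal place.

10.6 : 51.4 : 100.0 : 97.3 : 47.3 : 9.2

Expanding (0.50690 + 0.49310)^5:
P(M) = 0.50690^5 = 0.033467
P(M+2) = 5 × 0.50690^4 × 0.49310^1 = 0.162777
P(M+4) = 10 × 0.50690^3 × 0.49310^2 = 0.316692
P(M+6) = 10 × 0.50690^2 × 0.49310^3 = 0.308070
P(M+8) = 5 × 0.50690^1 × 0.49310^4 = 0.149842
P(M+10) = 0.49310^5 = 0.029152
The M+4 peak is largest (0.316692); scaling to 100 gives 10.6 : 51.4 : 100.0 : 97.3 : 47.3 : 9.2.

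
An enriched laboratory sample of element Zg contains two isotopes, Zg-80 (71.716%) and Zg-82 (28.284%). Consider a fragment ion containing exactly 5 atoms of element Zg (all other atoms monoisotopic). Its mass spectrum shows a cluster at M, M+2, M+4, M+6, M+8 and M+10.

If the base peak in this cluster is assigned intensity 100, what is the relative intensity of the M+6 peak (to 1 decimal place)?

(0.71716 + 0.28284)^5 gives M 0.1897, M+2 0.3741, M+4 0.2951, M+6 0.1164, M+8 0.0229, M+10 0.0018; the largest is M+2.
P(M+2) = C(5,1) × 0.71716^4 × 0.28284^1 = 5 × 0.26452348 × 0.28284 = 0.374089 (base)
P(M+6) = C(5,3) × 0.71716^2 × 0.28284^3 = 10 × 0.51431847 × 0.02262677 = 0.116374
Relative intensity = 0.116374 / 0.374089 × 100 = 31.1

31.1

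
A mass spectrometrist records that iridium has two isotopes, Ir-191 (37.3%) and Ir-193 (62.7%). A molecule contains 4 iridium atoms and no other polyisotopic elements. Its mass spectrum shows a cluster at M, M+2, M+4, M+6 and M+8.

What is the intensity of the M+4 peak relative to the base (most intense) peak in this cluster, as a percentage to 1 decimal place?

89.2%

(0.373 + 0.627)^4 gives M 0.0194, M+2 0.1302, M+4 0.3282, M+6 0.3678, M+8 0.1546; the largest is M+6.
P(M+6) = C(4,3) × 0.373^1 × 0.627^3 = 4 × 0.3730 × 0.24649188 = 0.367766 (base)
P(M+4) = C(4,2) × 0.373^2 × 0.627^2 = 6 × 0.139129 × 0.393129 = 0.328174
Relative intensity = 0.328174 / 0.367766 × 100 = 89.2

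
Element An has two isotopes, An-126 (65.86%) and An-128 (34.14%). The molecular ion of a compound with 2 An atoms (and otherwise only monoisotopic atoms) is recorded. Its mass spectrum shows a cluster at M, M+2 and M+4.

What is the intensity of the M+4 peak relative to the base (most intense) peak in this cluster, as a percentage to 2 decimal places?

25.92%

Term probabilities: M 0.4338, M+2 0.4497, M+4 0.1166. Base peak = M+2.
P(M+2) = C(2,1) × 0.6586^1 × 0.3414^1 = 2 × 0.6586 × 0.3414 = 0.449692 (base)
P(M+4) = C(2,2) × 0.6586^0 × 0.3414^2 = 1 × 1.0000 × 0.11655396 = 0.116554
Relative intensity = 0.116554 / 0.449692 × 100 = 25.92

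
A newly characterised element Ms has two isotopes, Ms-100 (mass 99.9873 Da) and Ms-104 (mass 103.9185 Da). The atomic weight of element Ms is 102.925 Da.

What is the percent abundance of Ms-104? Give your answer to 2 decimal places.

Writing the weighted mean with unknown fraction x of Ms-100:
99.9873·x + 103.9185·(1 − x) = 102.925
(99.9873 − 103.9185)·x = 102.925 − 103.9185
x = -0.9935 / -3.9312 = 0.25272 → 25.27% Ms-100, 74.73% Ms-104.

74.73%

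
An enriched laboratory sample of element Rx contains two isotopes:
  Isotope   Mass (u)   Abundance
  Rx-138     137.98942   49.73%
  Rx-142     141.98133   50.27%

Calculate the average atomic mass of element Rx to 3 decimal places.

139.996 u

The abundance-weighted mean is 0.4973 × 137.98942 + 0.5027 × 141.98133
= 68.622139 + 71.374015 = 139.996154 u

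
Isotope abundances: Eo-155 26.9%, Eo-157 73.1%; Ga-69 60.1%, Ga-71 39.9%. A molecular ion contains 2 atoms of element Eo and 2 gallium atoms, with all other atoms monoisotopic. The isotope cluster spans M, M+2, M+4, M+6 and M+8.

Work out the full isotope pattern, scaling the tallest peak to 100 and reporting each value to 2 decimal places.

Element Eo pattern (n=2): 0.072361 : 0.393278 : 0.534361
Gallium pattern (n=2): 0.361201 : 0.479598 : 0.159201
Convolve the two distributions (both contribute in 2-u steps):
  M: 0.072361×0.361201 = 0.026137
  M+2: 0.072361×0.479598 + 0.393278×0.361201 = 0.176757
  M+4: 0.072361×0.159201 + 0.393278×0.479598 + 0.534361×0.361201 = 0.393147
  M+6: 0.393278×0.159201 + 0.534361×0.479598 = 0.318889
  M+8: 0.534361×0.159201 = 0.085071
Scale to base peak (0.393147) = 100: 6.65 : 44.96 : 100.00 : 81.11 : 21.64

6.65 : 44.96 : 100.00 : 81.11 : 21.64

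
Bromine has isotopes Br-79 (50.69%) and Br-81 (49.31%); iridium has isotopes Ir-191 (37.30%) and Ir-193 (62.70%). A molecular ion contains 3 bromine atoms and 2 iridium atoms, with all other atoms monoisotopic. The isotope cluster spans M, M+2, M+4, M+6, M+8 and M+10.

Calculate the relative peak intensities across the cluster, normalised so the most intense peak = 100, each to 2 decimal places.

Bromine pattern (n=3): 0.13024674 : 0.3801026 : 0.36975457 : 0.11989609
Iridium pattern (n=2): 0.139129 : 0.467742 : 0.393129
Convolve the two distributions (both contribute in 2-u steps):
  M: 0.13024674×0.139129 = 0.018121
  M+2: 0.13024674×0.467742 + 0.3801026×0.139129 = 0.113805
  M+4: 0.13024674×0.393129 + 0.3801026×0.467742 + 0.36975457×0.139129 = 0.280437
  M+6: 0.3801026×0.393129 + 0.36975457×0.467742 + 0.11989609×0.139129 = 0.339060
  M+8: 0.36975457×0.393129 + 0.11989609×0.467742 = 0.201442
  M+10: 0.11989609×0.393129 = 0.047135
Scale to base peak (0.339060) = 100: 5.34 : 33.56 : 82.71 : 100.00 : 59.41 : 13.90

5.34 : 33.56 : 82.71 : 100.00 : 59.41 : 13.90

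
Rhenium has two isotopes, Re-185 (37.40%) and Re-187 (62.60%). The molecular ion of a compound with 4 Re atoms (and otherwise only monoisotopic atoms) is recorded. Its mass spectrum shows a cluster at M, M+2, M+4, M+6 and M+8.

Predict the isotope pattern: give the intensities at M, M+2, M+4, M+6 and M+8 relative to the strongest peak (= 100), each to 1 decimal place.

5.3 : 35.7 : 89.6 : 100.0 : 41.8

Each Re atom is independently Re-185 (p = 0.3740) or Re-187 (q = 0.6260); the cluster is the binomial expansion (p + q)^4.
P(M) = 0.3740^4 = 0.019565
P(M+2) = 4 × 0.3740^3 × 0.6260^1 = 0.130993
P(M+4) = 6 × 0.3740^2 × 0.6260^2 = 0.328884
P(M+6) = 4 × 0.3740^1 × 0.6260^3 = 0.366990
P(M+8) = 0.6260^4 = 0.153567
The M+6 peak is largest (0.366990); scaling to 100 gives 5.3 : 35.7 : 89.6 : 100.0 : 41.8.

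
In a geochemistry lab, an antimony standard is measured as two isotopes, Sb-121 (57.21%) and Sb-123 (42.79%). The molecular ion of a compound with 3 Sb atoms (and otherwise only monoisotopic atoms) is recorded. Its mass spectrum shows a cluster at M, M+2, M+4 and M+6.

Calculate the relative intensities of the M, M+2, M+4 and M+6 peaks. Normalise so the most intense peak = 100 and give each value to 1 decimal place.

44.6 : 100.0 : 74.8 : 18.6

Expanding (0.5721 + 0.4279)^3:
P(M) = 0.5721^3 = 0.187247
P(M+2) = 3 × 0.5721^2 × 0.4279^1 = 0.420153
P(M+4) = 3 × 0.5721^1 × 0.4279^2 = 0.314252
P(M+6) = 0.4279^3 = 0.078348
The M+2 peak is largest (0.420153); scaling to 100 gives 44.6 : 100.0 : 74.8 : 18.6.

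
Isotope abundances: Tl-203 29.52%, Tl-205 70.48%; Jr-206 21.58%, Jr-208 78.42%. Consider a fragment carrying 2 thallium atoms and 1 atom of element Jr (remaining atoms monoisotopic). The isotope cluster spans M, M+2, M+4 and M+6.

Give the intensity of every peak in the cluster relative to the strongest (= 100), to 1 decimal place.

Thallium pattern (n=2): 0.08714304 : 0.41611392 : 0.49674304
Element Jr pattern (n=1): 0.2158 : 0.7842
Convolve the two distributions (both contribute in 2-u steps):
  M: 0.08714304×0.2158 = 0.018805
  M+2: 0.08714304×0.7842 + 0.41611392×0.2158 = 0.158135
  M+4: 0.41611392×0.7842 + 0.49674304×0.2158 = 0.433514
  M+6: 0.49674304×0.7842 = 0.389546
Scale to base peak (0.433514) = 100: 4.3 : 36.5 : 100.0 : 89.9

4.3 : 36.5 : 100.0 : 89.9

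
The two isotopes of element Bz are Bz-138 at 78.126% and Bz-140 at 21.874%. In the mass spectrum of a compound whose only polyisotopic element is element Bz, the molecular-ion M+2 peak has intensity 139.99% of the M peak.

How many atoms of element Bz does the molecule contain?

With n Bz atoms, P(M+2)/P(M) = C(n,1)·p^(n−1)q / p^n = n·q/p = n · 0.21874/0.78126.
n = 1.3999 × 0.78126/0.21874 = 5.00 ≈ 5

5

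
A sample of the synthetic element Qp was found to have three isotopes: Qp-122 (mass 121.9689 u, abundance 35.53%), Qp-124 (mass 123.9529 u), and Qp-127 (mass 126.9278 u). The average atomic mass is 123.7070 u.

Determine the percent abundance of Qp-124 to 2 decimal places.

Let x and y be the fractions of Qp-124 and Qp-127. Then x + y = 1 − 0.3553 = 0.6447 and 123.9529x + 126.9278y = 123.7070 − 0.3553×121.9689 = 80.37144983.
Substituting: 123.9529x + 126.9278(0.6447 − x) = 80.37144983
(123.9529 − 126.9278)x = -1.45890283  ⇒  x = 0.49040, y = 0.15430
Qp-124: 49.04%, Qp-127: 15.43%.

49.04%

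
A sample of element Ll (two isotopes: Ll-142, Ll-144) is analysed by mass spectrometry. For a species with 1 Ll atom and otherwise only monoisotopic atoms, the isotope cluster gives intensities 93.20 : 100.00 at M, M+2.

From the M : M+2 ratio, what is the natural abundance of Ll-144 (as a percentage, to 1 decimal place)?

51.8%

Write p for the Ll-142 fraction. I(M+2)/I(M) = [C(1,1)·p^0·(1−p)] / p^1 = 1·(1−p)/p = 100.00/93.20 = 1.0730
(1−p)/p = 1.0730/1 = 1.0730  ⇒  p = 1/(1 + 1.0730) = 0.4824
Ll-142: 48.2%, Ll-144: 51.8%.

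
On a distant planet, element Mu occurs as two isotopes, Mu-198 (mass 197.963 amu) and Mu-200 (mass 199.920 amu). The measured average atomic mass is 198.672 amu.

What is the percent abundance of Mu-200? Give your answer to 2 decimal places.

36.23%

With x = fraction of Mu-198 (so Mu-200 is 1 − x):
197.963·x + 199.920·(1 − x) = 198.672
(197.963 − 199.920)·x = 198.672 − 199.920
x = -1.248 / -1.957 = 0.63771 → 63.77% Mu-198, 36.23% Mu-200.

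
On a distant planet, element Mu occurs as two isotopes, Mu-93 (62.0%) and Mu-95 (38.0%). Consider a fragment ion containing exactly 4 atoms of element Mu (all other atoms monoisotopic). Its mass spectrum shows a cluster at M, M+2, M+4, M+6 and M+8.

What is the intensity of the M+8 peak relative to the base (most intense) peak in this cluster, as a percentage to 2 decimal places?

Binomial terms of (0.620 + 0.380)^4: M 0.1478, M+2 0.3623, M+4 0.3330, M+6 0.1361, M+8 0.0209 → M+2 is the base peak.
P(M+2) = C(4,1) × 0.620^3 × 0.380^1 = 4 × 0.238328 × 0.3800 = 0.362259 (base)
P(M+8) = C(4,4) × 0.620^0 × 0.380^4 = 1 × 1.0000 × 0.02085136 = 0.020851
Relative intensity = 0.020851 / 0.362259 × 100 = 5.76

5.76%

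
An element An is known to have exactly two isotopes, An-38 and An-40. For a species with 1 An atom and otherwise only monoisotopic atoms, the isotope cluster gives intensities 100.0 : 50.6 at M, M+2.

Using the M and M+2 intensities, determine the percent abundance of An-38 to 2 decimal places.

66.40%

Write p for the An-38 fraction. I(M+2)/I(M) = [C(1,1)·p^0·(1−p)] / p^1 = 1·(1−p)/p = 50.6/100.0 = 0.5060
(1−p)/p = 0.5060/1 = 0.5060  ⇒  p = 1/(1 + 0.5060) = 0.6640
An-38: 66.40%, An-40: 33.60%.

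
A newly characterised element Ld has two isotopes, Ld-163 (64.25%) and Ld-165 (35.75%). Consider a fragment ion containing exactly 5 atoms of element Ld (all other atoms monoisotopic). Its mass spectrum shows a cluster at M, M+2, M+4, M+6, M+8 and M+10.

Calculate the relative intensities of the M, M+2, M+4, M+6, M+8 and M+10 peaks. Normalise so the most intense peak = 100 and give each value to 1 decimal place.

32.3 : 89.9 : 100.0 : 55.6 : 15.5 : 1.7

Expanding (0.6425 + 0.3575)^5:
P(M) = 0.6425^5 = 0.109488
P(M+2) = 5 × 0.6425^4 × 0.3575^1 = 0.304606
P(M+4) = 10 × 0.6425^3 × 0.3575^2 = 0.338978
P(M+6) = 10 × 0.6425^2 × 0.3575^3 = 0.188614
P(M+8) = 5 × 0.6425^1 × 0.3575^4 = 0.052474
P(M+10) = 0.3575^5 = 0.005840
The M+4 peak is largest (0.338978); scaling to 100 gives 32.3 : 89.9 : 100.0 : 55.6 : 15.5 : 1.7.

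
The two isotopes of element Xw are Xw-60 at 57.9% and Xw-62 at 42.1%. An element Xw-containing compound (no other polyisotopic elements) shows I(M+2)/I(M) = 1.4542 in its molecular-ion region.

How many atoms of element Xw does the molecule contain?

With n Xw atoms, P(M+2)/P(M) = C(n,1)·p^(n−1)q / p^n = n·q/p = n · 0.421/0.579.
n = 1.4542 × 0.579/0.421 = 2.00 ≈ 2

2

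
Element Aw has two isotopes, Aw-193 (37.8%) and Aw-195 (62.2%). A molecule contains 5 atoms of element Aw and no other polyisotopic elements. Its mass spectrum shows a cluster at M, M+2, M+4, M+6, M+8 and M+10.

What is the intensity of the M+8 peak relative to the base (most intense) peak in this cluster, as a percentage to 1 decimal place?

82.3%

Term probabilities: M 0.0077, M+2 0.0635, M+4 0.2090, M+6 0.3438, M+8 0.2829, M+10 0.0931. Base peak = M+6.
P(M+6) = C(5,3) × 0.378^2 × 0.622^3 = 10 × 0.142884 × 0.24064185 = 0.343839 (base)
P(M+8) = C(5,4) × 0.378^1 × 0.622^4 = 5 × 0.3780 × 0.14967923 = 0.282894
Relative intensity = 0.282894 / 0.343839 × 100 = 82.3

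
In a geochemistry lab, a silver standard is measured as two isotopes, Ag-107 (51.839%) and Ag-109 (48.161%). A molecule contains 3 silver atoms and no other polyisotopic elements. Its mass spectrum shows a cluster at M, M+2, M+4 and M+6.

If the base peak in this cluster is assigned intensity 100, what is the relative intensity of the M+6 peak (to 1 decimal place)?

Binomial terms of (0.51839 + 0.48161)^3: M 0.1393, M+2 0.3883, M+4 0.3607, M+6 0.1117 → M+2 is the base peak.
P(M+2) = C(3,1) × 0.51839^2 × 0.48161^1 = 3 × 0.26872819 × 0.48161 = 0.388267 (base)
P(M+6) = C(3,3) × 0.51839^0 × 0.48161^3 = 1 × 1.0000 × 0.11170857 = 0.111709
Relative intensity = 0.111709 / 0.388267 × 100 = 28.8

28.8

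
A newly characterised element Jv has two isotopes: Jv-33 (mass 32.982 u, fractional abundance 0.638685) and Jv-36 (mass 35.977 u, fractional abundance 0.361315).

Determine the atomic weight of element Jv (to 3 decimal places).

34.064 u

Weight each isotope mass by its fractional abundance: 0.638685 × 32.982 + 0.361315 × 35.977
= 21.0651 + 12.9990 = 34.0641 u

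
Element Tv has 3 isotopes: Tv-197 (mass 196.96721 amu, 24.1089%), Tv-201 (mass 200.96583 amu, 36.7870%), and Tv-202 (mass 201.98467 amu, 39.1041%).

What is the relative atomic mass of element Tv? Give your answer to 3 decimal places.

Weight each isotope mass by its fractional abundance: 0.241089 × 196.96721 + 0.367870 × 200.96583 + 0.391041 × 201.98467
= 47.486628 + 73.929300 + 78.984287 = 200.400215 amu

200.400 amu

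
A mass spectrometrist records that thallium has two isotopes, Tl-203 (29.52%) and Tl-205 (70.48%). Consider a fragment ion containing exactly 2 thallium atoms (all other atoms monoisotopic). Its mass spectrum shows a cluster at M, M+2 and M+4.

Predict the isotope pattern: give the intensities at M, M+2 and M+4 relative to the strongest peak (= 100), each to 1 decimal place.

Expanding (0.2952 + 0.7048)^2:
P(M) = 0.2952^2 = 0.087143
P(M+2) = 2 × 0.2952^1 × 0.7048^1 = 0.416114
P(M+4) = 0.7048^2 = 0.496743
The M+4 peak is largest (0.496743); scaling to 100 gives 17.5 : 83.8 : 100.0.

17.5 : 83.8 : 100.0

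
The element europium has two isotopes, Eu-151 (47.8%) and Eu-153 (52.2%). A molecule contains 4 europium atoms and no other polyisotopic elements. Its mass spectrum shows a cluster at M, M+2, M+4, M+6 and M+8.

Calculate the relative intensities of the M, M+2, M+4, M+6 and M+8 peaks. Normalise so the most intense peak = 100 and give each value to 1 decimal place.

Expanding (0.478 + 0.522)^4:
P(M) = 0.478^4 = 0.052205
P(M+2) = 4 × 0.478^3 × 0.522^1 = 0.228042
P(M+4) = 6 × 0.478^2 × 0.522^2 = 0.373549
P(M+6) = 4 × 0.478^1 × 0.522^3 = 0.271956
P(M+8) = 0.522^4 = 0.074248
The M+4 peak is largest (0.373549); scaling to 100 gives 14.0 : 61.0 : 100.0 : 72.8 : 19.9.

14.0 : 61.0 : 100.0 : 72.8 : 19.9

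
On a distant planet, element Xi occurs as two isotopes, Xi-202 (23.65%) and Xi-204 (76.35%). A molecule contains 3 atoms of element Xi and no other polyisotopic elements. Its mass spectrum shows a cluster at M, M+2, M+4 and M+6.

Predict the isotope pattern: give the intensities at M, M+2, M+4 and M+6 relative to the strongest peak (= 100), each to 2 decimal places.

The 3 Xi atoms are independent, so intensities follow the terms of (0.2365 + 0.7635)^3.
P(M) = 0.2365^3 = 0.013228
P(M+2) = 3 × 0.2365^2 × 0.7635^1 = 0.128113
P(M+4) = 3 × 0.2365^1 × 0.7635^2 = 0.413590
P(M+6) = 0.7635^3 = 0.445069
The M+6 peak is largest (0.445069); scaling to 100 gives 2.97 : 28.78 : 92.93 : 100.00.

2.97 : 28.78 : 92.93 : 100.00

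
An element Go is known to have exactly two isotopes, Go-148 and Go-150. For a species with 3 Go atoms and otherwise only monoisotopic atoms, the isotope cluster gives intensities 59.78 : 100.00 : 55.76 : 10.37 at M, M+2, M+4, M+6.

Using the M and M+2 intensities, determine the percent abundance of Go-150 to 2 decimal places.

35.80%

Let p = fractional abundance of Go-148. I(M+2)/I(M) = [C(3,1)·p^2·(1−p)] / p^3 = 3·(1−p)/p = 100.00/59.78 = 1.6728
(1−p)/p = 1.6728/3 = 0.5576  ⇒  p = 1/(1 + 0.5576) = 0.6420
Go-148: 64.20%, Go-150: 35.80%.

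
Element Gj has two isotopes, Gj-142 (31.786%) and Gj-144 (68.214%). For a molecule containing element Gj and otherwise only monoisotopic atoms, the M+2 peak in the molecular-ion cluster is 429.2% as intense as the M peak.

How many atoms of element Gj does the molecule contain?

With n Gj atoms, P(M+2)/P(M) = C(n,1)·p^(n−1)q / p^n = n·q/p = n · 0.68214/0.31786.
n = 4.292 × 0.31786/0.68214 = 2.00 ≈ 2

2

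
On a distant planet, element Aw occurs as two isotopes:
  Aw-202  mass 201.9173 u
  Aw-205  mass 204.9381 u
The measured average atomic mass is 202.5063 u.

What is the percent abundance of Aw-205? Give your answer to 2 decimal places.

19.50%

Let x be the fractional abundance of Aw-202; then Aw-205 has abundance 1 − x.
201.9173·x + 204.9381·(1 − x) = 202.5063
(201.9173 − 204.9381)·x = 202.5063 − 204.9381
x = -2.4318 / -3.0208 = 0.80502 → 80.50% Aw-202, 19.50% Aw-205.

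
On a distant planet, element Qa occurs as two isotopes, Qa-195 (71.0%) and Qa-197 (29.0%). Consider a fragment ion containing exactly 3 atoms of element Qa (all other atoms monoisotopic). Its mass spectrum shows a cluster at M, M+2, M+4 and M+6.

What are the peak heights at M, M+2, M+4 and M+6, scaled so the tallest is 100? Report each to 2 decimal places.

81.61 : 100.00 : 40.85 : 5.56

Expanding (0.710 + 0.290)^3:
P(M) = 0.710^3 = 0.357911
P(M+2) = 3 × 0.710^2 × 0.290^1 = 0.438567
P(M+4) = 3 × 0.710^1 × 0.290^2 = 0.179133
P(M+6) = 0.290^3 = 0.024389
The M+2 peak is largest (0.438567); scaling to 100 gives 81.61 : 100.00 : 40.85 : 5.56.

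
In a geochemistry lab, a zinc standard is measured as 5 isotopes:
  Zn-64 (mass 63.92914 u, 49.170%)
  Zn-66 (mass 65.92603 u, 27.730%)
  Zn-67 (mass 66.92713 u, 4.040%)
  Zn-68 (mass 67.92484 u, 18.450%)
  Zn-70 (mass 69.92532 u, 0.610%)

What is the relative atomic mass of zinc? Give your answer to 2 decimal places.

The abundance-weighted mean is 0.49170 × 63.92914 + 0.27730 × 65.92603 + 0.04040 × 66.92713 + 0.18450 × 67.92484 + 0.00610 × 69.92532
= 31.433958 + 18.281288 + 2.703856 + 12.532133 + 0.426544 = 65.377779 u

65.38 u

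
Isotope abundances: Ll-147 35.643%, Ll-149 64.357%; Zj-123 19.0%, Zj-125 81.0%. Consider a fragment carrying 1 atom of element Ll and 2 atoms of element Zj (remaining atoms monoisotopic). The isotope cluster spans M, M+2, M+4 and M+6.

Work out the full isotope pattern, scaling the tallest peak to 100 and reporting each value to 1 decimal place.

Element Ll pattern (n=1): 0.35643 : 0.64357
Element Zj pattern (n=2): 0.0361 : 0.3078 : 0.6561
Convolve the two distributions (both contribute in 2-u steps):
  M: 0.35643×0.0361 = 0.012867
  M+2: 0.35643×0.3078 + 0.64357×0.0361 = 0.132942
  M+4: 0.35643×0.6561 + 0.64357×0.3078 = 0.431945
  M+6: 0.64357×0.6561 = 0.422246
Scale to base peak (0.431945) = 100: 3.0 : 30.8 : 100.0 : 97.8

3.0 : 30.8 : 100.0 : 97.8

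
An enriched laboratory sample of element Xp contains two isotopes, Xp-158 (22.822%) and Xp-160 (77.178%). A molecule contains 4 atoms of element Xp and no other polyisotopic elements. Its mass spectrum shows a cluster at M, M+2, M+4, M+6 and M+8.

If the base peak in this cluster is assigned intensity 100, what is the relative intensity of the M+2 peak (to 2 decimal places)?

8.74

Binomial terms of (0.22822 + 0.77178)^4: M 0.0027, M+2 0.0367, M+4 0.1861, M+6 0.4197, M+8 0.3548 → M+6 is the base peak.
P(M+6) = C(4,3) × 0.22822^1 × 0.77178^3 = 4 × 0.22822 × 0.45970641 = 0.419657 (base)
P(M+2) = C(4,1) × 0.22822^3 × 0.77178^1 = 4 × 0.01188669 × 0.77178 = 0.036696
Relative intensity = 0.036696 / 0.419657 × 100 = 8.74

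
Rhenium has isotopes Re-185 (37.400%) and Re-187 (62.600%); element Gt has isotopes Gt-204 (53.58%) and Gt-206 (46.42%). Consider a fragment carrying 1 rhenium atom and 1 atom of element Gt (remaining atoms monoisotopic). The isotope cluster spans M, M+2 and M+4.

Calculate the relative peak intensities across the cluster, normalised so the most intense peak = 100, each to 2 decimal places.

39.37 : 100.00 : 57.09

Rhenium pattern (n=1): 0.3740 : 0.6260
Element Gt pattern (n=1): 0.5358 : 0.4642
Convolve the two distributions (both contribute in 2-u steps):
  M: 0.3740×0.5358 = 0.200389
  M+2: 0.3740×0.4642 + 0.6260×0.5358 = 0.509022
  M+4: 0.6260×0.4642 = 0.290589
Scale to base peak (0.509022) = 100: 39.37 : 100.00 : 57.09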